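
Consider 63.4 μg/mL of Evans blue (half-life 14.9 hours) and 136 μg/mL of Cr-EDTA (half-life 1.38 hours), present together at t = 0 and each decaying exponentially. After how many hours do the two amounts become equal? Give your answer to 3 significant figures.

1.67 hours

Set 63.4·(1/2)^(t/14.9) = 136·(1/2)^(t/1.38).
Taking log₂: log₂(63.4/136) = t·(1/14.9 − 1/1.38).
log₂(0.46618) = -1.1011; 1/14.9 − 1/1.38 = -0.65752.
t = -1.1011 / -0.65752 ≈ 1.6745 hours.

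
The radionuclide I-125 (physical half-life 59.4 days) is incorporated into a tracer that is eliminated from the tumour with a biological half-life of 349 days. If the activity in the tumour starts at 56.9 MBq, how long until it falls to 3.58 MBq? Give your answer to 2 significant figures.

1/t_eff = 1/t_phys + 1/t_biol = 1/59.4 + 1/349 = 0.0197 per day.
t_eff = 59.4 × 349 / (59.4 + 349) ≈ 50.761 days.
n = log₂(56.9/3.58) ≈ 3.9904; t = 3.9904 × 50.761 ≈ 202.55 days.

200 days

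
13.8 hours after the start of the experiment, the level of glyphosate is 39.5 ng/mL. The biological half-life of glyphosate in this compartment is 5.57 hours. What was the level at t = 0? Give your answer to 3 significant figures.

220 ng/mL

Number of half-lives elapsed: n = 13.8/5.57 ≈ 2.4776.
A₀ = A × 2^n = 39.5 × 2^2.4776 = 39.5 × 5.5695 ≈ 220 ng/mL.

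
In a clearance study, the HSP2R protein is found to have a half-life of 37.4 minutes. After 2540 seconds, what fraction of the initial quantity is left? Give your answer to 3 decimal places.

0.456

2540 seconds = 42.3333 minutes.
n = 42.3333/37.4 ≈ 1.1319 half-lives.
Fraction remaining = (1/2)^1.1319 ≈ 0.45631.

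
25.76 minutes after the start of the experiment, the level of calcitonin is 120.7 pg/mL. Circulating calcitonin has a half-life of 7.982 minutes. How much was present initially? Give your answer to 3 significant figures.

Number of half-lives elapsed: n = 25.76/7.982 ≈ 3.2273.
A₀ = A × 2^n = 120.7 × 2^3.2273 = 120.7 × 9.3649 ≈ 1130.3 pg/mL.

1130 pg/mL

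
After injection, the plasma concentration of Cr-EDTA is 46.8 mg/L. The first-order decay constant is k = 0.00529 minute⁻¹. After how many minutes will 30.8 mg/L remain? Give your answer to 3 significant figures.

79.1 minutes

t½ = ln 2 / k = 0.69315 / 0.00529 ≈ 131.03 minutes.
Fraction remaining = 30.8/46.8 ≈ 0.65812.
n = log₂(46.8/30.8) = ln(1.5195)/ln 2 ≈ 0.60358 half-lives.
t = n × t½ = 0.60358 × 131.03 ≈ 79.087 minutes.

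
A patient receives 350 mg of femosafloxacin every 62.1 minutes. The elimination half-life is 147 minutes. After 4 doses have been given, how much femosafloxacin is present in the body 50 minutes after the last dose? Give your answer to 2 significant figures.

750 mg

The 4 doses were given 236.3, 174.2, 112.1, 50 minutes ago.
Total = 350·(1/2)^(236.3/147) + 350·(1/2)^(174.2/147) + 350·(1/2)^(112.1/147) + 350·(1/2)^(50/147)
      = 114.86 + 153.93 + 206.3 + 276.49 ≈ 751.59 mg.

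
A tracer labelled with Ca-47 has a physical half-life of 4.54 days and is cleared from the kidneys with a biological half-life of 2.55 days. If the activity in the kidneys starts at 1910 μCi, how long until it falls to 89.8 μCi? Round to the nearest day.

1/t_eff = 1/t_phys + 1/t_biol = 1/4.54 + 1/2.55 = 0.61242 per day.
t_eff = 4.54 × 2.55 / (4.54 + 2.55) ≈ 1.6329 days.
n = log₂(1910/89.8) ≈ 4.4107; t = 4.4107 × 1.6329 ≈ 7.2021 days.

7 days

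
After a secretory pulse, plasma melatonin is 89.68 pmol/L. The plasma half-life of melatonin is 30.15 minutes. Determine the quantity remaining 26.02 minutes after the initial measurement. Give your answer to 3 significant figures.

Number of half-lives: n = 26.02/30.15 ≈ 0.86302.
Remaining = 89.68 × (1/2)^0.86302 = 89.68 × 0.5498 ≈ 49.306 pmol/L.

49.3 pmol/L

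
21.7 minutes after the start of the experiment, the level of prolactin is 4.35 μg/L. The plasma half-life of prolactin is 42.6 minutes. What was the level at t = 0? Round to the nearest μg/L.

6 μg/L

Number of half-lives elapsed: n = 21.7/42.6 ≈ 0.50939.
A₀ = A × 2^n = 4.35 × 2^0.50939 = 4.35 × 1.4234 ≈ 6.192 μg/L.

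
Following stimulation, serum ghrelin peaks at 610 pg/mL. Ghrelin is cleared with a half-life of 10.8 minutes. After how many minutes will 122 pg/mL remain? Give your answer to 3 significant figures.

Fraction remaining = 122/610 ≈ 0.2.
n = log₂(610/122) = ln(5)/ln 2 ≈ 2.3219 half-lives.
t = n × t½ = 2.3219 × 10.8 ≈ 25.077 minutes.

25.1 minutes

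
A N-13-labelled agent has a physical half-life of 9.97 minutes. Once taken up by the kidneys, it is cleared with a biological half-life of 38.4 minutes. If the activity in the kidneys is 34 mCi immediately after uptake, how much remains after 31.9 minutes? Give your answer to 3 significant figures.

1/t_eff = 1/t_phys + 1/t_biol = 1/9.97 + 1/38.4 = 0.12634 per minute.
t_eff = 9.97 × 38.4 / (9.97 + 38.4) ≈ 7.915 minutes.
Remaining = 34 × (1/2)^(31.9/7.915) = 34 × (1/2)^4.0303 ≈ 2.0808 mCi.

2.08 mCi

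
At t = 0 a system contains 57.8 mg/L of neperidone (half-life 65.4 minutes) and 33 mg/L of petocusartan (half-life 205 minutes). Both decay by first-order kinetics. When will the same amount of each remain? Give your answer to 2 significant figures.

Set 57.8·(1/2)^(t/65.4) = 33·(1/2)^(t/205).
Taking log₂: log₂(57.8/33) = t·(1/65.4 − 1/205).
log₂(1.7515) = 0.8086; 1/65.4 − 1/205 = 0.010412.
t = 0.8086 / 0.010412 ≈ 77.657 minutes.

78 minutes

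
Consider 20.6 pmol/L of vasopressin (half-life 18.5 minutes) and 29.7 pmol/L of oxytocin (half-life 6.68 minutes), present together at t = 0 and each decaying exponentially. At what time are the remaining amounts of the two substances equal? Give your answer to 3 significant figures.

5.52 minutes

Set 20.6·(1/2)^(t/18.5) = 29.7·(1/2)^(t/6.68).
Taking log₂: log₂(20.6/29.7) = t·(1/18.5 − 1/6.68).
log₂(0.6936) = -0.52782; 1/18.5 − 1/6.68 = -0.095647.
t = -0.52782 / -0.095647 ≈ 5.5184 minutes.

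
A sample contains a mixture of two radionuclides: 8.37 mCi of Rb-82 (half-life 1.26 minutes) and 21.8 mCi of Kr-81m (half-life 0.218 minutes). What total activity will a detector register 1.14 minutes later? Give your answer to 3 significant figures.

Rb-82: 8.37 × (1/2)^(1.14/1.26) = 8.37 × (1/2)^0.90476 ≈ 4.4706 mCi.
Kr-81m: 21.8 × (1/2)^(1.14/0.218) = 21.8 × (1/2)^5.2294 ≈ 0.58112 mCi.
Total = 4.4706 + 0.58112 ≈ 5.0517 mCi.

5.05 mCi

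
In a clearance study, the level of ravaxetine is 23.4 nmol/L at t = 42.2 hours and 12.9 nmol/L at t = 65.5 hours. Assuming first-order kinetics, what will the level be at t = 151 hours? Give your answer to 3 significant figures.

1.45 nmol/L

Over Δt = 65.5 − 42.2 = 23.3 hours, the level fell by a factor of 23.4/12.9 ≈ 1.814.
n = log₂(1.814) ≈ 0.85914 half-lives, so t½ = 23.3/0.85914 ≈ 27.12 hours.
From t = 65.5 to t = 151: 12.9 × (1/2)^((151−65.5)/27.12) ≈ 1.4506 nmol/L.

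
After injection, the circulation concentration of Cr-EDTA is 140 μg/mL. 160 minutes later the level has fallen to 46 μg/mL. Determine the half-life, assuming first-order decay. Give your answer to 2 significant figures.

A/A₀ = 46/140 ≈ 0.32857.
n = log₂(3.0435) ≈ 1.6057 half-lives elapsed in 160 minutes.
t½ = 160/1.6057 ≈ 99.644 minutes.

100 minutes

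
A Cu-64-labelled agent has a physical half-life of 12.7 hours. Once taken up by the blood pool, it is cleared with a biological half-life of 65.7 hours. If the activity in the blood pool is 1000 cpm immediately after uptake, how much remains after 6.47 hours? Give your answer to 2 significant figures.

660 cpm

1/t_eff = 1/t_phys + 1/t_biol = 1/12.7 + 1/65.7 = 0.093961 per hour.
t_eff = 12.7 × 65.7 / (12.7 + 65.7) ≈ 10.643 hours.
Remaining = 1000 × (1/2)^(6.47/10.643) = 1000 × (1/2)^0.60793 ≈ 656.14 cpm.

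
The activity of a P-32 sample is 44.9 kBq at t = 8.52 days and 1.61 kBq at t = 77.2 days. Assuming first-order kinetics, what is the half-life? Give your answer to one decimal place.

Over Δt = 77.2 − 8.52 = 68.68 days, the level fell by a factor of 44.9/1.61 ≈ 27.888.
n = log₂(27.888) ≈ 4.8016 half-lives, so t½ = 68.68/4.8016 ≈ 14.304 days.

14.3 days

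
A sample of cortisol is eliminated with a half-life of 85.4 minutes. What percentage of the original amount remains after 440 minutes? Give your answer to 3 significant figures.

n = 440/85.4 ≈ 5.1522 half-lives.
Fraction remaining = (1/2)^5.1522 ≈ 0.028121, i.e. 2.8121%.

2.81%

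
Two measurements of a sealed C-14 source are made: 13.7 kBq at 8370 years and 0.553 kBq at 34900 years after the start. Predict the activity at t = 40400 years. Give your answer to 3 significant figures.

0.284 kBq

Over Δt = 34900 − 8370 = 26530 years, the level fell by a factor of 13.7/0.553 ≈ 24.774.
n = log₂(24.774) ≈ 4.6308 half-lives, so t½ = 26530/4.6308 ≈ 5729.1 years.
From t = 34900 to t = 40400: 0.553 × (1/2)^((40400−34900)/5729.1) ≈ 0.28427 kBq.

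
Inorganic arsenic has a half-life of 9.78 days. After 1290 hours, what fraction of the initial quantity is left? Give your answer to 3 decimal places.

1290 hours = 53.75 days.
n = 53.75/9.78 ≈ 5.4959 half-lives.
Fraction remaining = (1/2)^5.4959 ≈ 0.02216.

0.022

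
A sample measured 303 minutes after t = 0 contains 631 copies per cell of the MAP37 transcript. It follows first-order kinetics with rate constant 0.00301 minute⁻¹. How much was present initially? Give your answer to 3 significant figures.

1570 copies per cell

t½ = ln 2 / k = 0.69315 / 0.00301 ≈ 230.28 minutes.
Number of half-lives elapsed: n = 303/230.28 ≈ 1.3158.
A₀ = A × 2^n = 631 × 2^1.3158 = 631 × 2.4894 ≈ 1570.8 copies per cell.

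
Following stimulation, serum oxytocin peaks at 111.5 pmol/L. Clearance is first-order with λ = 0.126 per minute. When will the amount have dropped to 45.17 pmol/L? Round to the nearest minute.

7 minutes

t½ = ln 2 / λ = 0.69315 / 0.126 ≈ 5.5012 minutes.
Fraction remaining = 45.17/111.5 ≈ 0.40511.
n = log₂(111.5/45.17) = ln(2.4685)/ln 2 ≈ 1.3036 half-lives.
t = n × t½ = 1.3036 × 5.5012 ≈ 7.1714 minutes.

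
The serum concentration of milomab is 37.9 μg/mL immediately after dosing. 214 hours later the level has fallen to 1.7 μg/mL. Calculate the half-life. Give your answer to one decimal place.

47.8 hours

A/A₀ = 1.7/37.9 ≈ 0.044855.
n = log₂(22.294) ≈ 4.4786 half-lives elapsed in 214 hours.
t½ = 214/4.4786 ≈ 47.783 hours.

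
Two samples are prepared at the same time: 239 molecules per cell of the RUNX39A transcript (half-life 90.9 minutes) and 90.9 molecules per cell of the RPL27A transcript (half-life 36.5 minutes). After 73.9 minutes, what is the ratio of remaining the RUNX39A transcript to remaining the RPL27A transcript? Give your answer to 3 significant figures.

RUNX39A transcript: 239 × (1/2)^(73.9/90.9) = 239 × (1/2)^0.81298 ≈ 136.04 molecules per cell.
RPL27A transcript: 90.9 × (1/2)^(73.9/36.5) = 90.9 × (1/2)^2.0247 ≈ 22.34 molecules per cell.
Ratio ≈ 136.04 / 22.34 ≈ 6.0895.

6.09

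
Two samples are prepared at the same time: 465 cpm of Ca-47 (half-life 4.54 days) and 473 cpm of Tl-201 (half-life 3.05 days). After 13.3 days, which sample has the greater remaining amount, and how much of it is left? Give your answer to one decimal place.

Ca-47: 465 × (1/2)^2.9295 ≈ 61.035 cpm.
Tl-201: 473 × (1/2)^4.3607 ≈ 23.024 cpm.
Ca-47 has more remaining, at ≈ 61.035 cpm.

Ca-47, 61.0 cpm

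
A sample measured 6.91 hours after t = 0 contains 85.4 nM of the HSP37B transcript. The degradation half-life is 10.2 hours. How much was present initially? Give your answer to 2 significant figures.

Number of half-lives elapsed: n = 6.91/10.2 ≈ 0.67745.
A₀ = A × 2^n = 85.4 × 2^0.67745 = 85.4 × 1.5993 ≈ 136.58 nM.

140 nM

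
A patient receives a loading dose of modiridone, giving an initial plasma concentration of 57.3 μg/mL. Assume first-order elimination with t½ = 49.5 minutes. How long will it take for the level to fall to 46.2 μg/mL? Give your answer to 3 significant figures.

15.4 minutes

Fraction remaining = 46.2/57.3 ≈ 0.80628.
n = log₂(57.3/46.2) = ln(1.2403)/ln 2 ≈ 0.31064 half-lives.
t = n × t½ = 0.31064 × 49.5 ≈ 15.377 minutes.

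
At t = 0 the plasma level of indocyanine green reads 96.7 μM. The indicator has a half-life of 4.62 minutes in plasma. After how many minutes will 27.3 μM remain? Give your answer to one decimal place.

8.4 minutes

Fraction remaining = 27.3/96.7 ≈ 0.28232.
n = log₂(96.7/27.3) = ln(3.5421)/ln 2 ≈ 1.8246 half-lives.
t = n × t½ = 1.8246 × 4.62 ≈ 8.4297 minutes.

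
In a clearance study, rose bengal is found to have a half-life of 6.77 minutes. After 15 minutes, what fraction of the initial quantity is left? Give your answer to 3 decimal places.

0.215

n = 15/6.77 ≈ 2.2157 half-lives.
Fraction remaining = (1/2)^2.2157 ≈ 0.21529.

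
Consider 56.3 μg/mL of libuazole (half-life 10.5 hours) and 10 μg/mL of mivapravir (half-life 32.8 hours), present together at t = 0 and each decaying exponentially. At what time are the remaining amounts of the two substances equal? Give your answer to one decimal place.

Set 56.3·(1/2)^(t/10.5) = 10·(1/2)^(t/32.8).
Taking log₂: log₂(56.3/10) = t·(1/10.5 − 1/32.8).
log₂(5.63) = 2.4931; 1/10.5 − 1/32.8 = 0.06475.
t = 2.4931 / 0.06475 ≈ 38.504 hours.

38.5 hours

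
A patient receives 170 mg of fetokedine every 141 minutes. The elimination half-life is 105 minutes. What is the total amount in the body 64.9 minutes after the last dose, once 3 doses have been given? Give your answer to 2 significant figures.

170 mg

The 3 doses were given 346.9, 205.9, 64.9 minutes ago.
Total = 170·(1/2)^(346.9/105) + 170·(1/2)^(205.9/105) + 170·(1/2)^(64.9/105)
      = 17.215 + 43.666 + 110.76 ≈ 171.64 mg.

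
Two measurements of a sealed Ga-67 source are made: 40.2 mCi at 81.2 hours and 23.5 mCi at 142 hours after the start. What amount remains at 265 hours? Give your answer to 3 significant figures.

Over Δt = 142 − 81.2 = 60.8 hours, the level fell by a factor of 40.2/23.5 ≈ 1.7106.
n = log₂(1.7106) ≈ 0.77453 half-lives, so t½ = 60.8/0.77453 ≈ 78.499 hours.
From t = 142 to t = 265: 23.5 × (1/2)^((265−142)/78.499) ≈ 7.932 mCi.

7.93 mCi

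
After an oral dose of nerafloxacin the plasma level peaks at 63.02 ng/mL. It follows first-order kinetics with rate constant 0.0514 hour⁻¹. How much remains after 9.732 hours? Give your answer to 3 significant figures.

38.2 ng/mL

t½ = ln 2 / λ = 0.69315 / 0.0514 ≈ 13.485 hours.
Number of half-lives: n = 9.732/13.485 ≈ 0.72167.
Remaining = 63.02 × (1/2)^0.72167 = 63.02 × 0.60639 ≈ 38.215 ng/mL.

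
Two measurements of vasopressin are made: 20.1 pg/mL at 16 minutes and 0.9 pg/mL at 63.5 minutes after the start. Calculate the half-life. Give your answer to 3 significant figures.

10.6 minutes

Over Δt = 63.5 − 16 = 47.5 minutes, the level fell by a factor of 20.1/0.9 ≈ 22.333.
n = log₂(22.333) ≈ 4.4811 half-lives, so t½ = 47.5/4.4811 ≈ 10.6 minutes.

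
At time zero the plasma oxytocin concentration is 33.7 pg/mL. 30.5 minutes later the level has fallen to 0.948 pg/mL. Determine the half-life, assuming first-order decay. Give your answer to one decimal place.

A/A₀ = 0.948/33.7 ≈ 0.028131.
n = log₂(35.549) ≈ 5.1517 half-lives elapsed in 30.5 minutes.
t½ = 30.5/5.1517 ≈ 5.9204 minutes.

5.9 minutes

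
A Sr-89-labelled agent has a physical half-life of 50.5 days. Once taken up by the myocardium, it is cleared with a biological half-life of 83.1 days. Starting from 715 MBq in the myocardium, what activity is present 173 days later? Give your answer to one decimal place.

1/t_eff = 1/t_phys + 1/t_biol = 1/50.5 + 1/83.1 = 0.031836 per day.
t_eff = 50.5 × 83.1 / (50.5 + 83.1) ≈ 31.411 days.
Remaining = 715 × (1/2)^(173/31.411) = 715 × (1/2)^5.5076 ≈ 15.717 MBq.

15.7 MBq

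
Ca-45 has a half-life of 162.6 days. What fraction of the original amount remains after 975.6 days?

0.015625

n = 975.6/162.6 ≈ 6 half-lives.
Fraction remaining = (1/2)^6 ≈ 0.015625.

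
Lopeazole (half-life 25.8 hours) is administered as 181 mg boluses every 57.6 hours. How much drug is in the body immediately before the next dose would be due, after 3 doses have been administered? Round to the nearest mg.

48 mg

The 3 doses were given 172.8, 115.2, 57.6 hours ago.
Total = 181·(1/2)^(172.8/25.8) + 181·(1/2)^(115.2/25.8) + 181·(1/2)^(57.6/25.8)
      = 1.7437 + 8.1949 + 38.513 ≈ 48.452 mg.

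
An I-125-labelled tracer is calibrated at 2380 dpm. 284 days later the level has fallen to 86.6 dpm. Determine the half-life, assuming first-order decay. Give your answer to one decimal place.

A/A₀ = 86.6/2380 ≈ 0.036387.
n = log₂(27.483) ≈ 4.7805 half-lives elapsed in 284 days.
t½ = 284/4.7805 ≈ 59.409 days.

59.4 days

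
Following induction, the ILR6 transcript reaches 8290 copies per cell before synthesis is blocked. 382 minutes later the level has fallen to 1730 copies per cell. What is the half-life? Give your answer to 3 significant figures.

169 minutes

A/A₀ = 1730/8290 ≈ 0.20869.
n = log₂(4.7919) ≈ 2.2606 half-lives elapsed in 382 minutes.
t½ = 382/2.2606 ≈ 168.98 minutes.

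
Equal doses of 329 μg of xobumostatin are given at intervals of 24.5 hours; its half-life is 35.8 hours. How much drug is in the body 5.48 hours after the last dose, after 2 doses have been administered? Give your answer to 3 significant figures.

480 μg

The 2 doses were given 29.98, 5.48 hours ago.
Total = 329·(1/2)^(29.98/35.8) + 329·(1/2)^(5.48/35.8)
      = 184.12 + 295.88 ≈ 480 μg.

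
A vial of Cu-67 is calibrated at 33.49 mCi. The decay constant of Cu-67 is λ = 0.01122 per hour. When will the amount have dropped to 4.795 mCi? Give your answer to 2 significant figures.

170 hours

t½ = ln 2 / λ = 0.69315 / 0.01122 ≈ 61.778 hours.
Fraction remaining = 4.795/33.49 ≈ 0.14318.
n = log₂(33.49/4.795) = ln(6.9844)/ln 2 ≈ 2.8041 half-lives.
t = n × t½ = 2.8041 × 61.778 ≈ 173.23 hours.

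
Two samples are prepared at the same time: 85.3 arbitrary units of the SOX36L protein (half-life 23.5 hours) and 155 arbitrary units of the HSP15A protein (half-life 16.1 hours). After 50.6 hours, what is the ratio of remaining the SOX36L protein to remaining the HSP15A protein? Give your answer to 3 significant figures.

1.09

SOX36L protein: 85.3 × (1/2)^(50.6/23.5) = 85.3 × (1/2)^2.1532 ≈ 19.177 arbitrary units.
HSP15A protein: 155 × (1/2)^(50.6/16.1) = 155 × (1/2)^3.1429 ≈ 17.548 arbitrary units.
Ratio ≈ 19.177 / 17.548 ≈ 1.0928.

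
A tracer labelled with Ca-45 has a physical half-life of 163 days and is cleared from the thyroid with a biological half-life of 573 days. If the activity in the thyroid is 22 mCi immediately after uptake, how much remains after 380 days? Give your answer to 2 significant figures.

1/t_eff = 1/t_phys + 1/t_biol = 1/163 + 1/573 = 0.0078802 per day.
t_eff = 163 × 573 / (163 + 573) ≈ 126.9 days.
Remaining = 22 × (1/2)^(380/126.9) = 22 × (1/2)^2.9945 ≈ 2.7606 mCi.

2.8 mCi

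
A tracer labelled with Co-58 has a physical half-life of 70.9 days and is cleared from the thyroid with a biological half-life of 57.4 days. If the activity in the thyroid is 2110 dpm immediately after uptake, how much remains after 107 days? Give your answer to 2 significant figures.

1/t_eff = 1/t_phys + 1/t_biol = 1/70.9 + 1/57.4 = 0.031526 per day.
t_eff = 70.9 × 57.4 / (70.9 + 57.4) ≈ 31.72 days.
Remaining = 2110 × (1/2)^(107/31.72) = 2110 × (1/2)^3.3733 ≈ 203.62 dpm.

200 dpm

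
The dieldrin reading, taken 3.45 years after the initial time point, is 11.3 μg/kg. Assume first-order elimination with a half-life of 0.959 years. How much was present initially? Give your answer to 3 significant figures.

Number of half-lives elapsed: n = 3.45/0.959 ≈ 3.5975.
A₀ = A × 2^n = 11.3 × 2^3.5975 = 11.3 × 12.105 ≈ 136.78 μg/kg.

137 μg/kg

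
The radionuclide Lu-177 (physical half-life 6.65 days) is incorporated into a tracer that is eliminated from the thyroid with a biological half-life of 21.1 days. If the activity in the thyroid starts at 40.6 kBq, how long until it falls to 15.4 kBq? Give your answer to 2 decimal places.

1/t_eff = 1/t_phys + 1/t_biol = 1/6.65 + 1/21.1 = 0.19777 per day.
t_eff = 6.65 × 21.1 / (6.65 + 21.1) ≈ 5.0564 days.
n = log₂(40.6/15.4) ≈ 1.3985; t = 1.3985 × 5.0564 ≈ 7.0716 days.

7.07 days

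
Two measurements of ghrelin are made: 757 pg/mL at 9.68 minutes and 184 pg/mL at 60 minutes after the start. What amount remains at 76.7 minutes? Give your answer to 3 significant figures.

115 pg/mL

Over Δt = 60 − 9.68 = 50.32 minutes, the level fell by a factor of 757/184 ≈ 4.1141.
n = log₂(4.1141) ≈ 2.0406 half-lives, so t½ = 50.32/2.0406 ≈ 24.66 minutes.
From t = 60 to t = 76.7: 184 × (1/2)^((76.7−60)/24.66) ≈ 115.07 pg/mL.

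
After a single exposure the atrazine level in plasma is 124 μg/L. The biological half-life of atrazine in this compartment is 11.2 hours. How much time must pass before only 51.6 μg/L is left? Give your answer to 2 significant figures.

Fraction remaining = 51.6/124 ≈ 0.41613.
n = log₂(124/51.6) = ln(2.4031)/ln 2 ≈ 1.2649 half-lives.
t = n × t½ = 1.2649 × 11.2 ≈ 14.167 hours.

14 hours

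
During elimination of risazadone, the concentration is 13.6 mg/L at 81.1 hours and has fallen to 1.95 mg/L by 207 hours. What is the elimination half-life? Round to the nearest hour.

Over Δt = 207 − 81.1 = 125.9 hours, the level fell by a factor of 13.6/1.95 ≈ 6.9744.
n = log₂(6.9744) ≈ 2.8021 half-lives, so t½ = 125.9/2.8021 ≈ 44.931 hours.

45 hours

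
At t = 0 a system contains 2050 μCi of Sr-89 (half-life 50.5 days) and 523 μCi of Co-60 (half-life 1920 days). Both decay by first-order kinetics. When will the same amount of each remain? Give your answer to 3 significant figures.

102 days

Set 2050·(1/2)^(t/50.5) = 523·(1/2)^(t/1920).
Taking log₂: log₂(2050/523) = t·(1/50.5 − 1/1920).
log₂(3.9197) = 1.9707; 1/50.5 − 1/1920 = 0.019281.
t = 1.9707 / 0.019281 ≈ 102.21 days.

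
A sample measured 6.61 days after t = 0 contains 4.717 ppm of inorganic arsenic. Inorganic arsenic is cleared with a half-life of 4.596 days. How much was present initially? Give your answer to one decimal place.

Number of half-lives elapsed: n = 6.61/4.596 ≈ 1.4382.
A₀ = A × 2^n = 4.717 × 2^1.4382 = 4.717 × 2.7098 ≈ 12.782 ppm.

12.8 ppm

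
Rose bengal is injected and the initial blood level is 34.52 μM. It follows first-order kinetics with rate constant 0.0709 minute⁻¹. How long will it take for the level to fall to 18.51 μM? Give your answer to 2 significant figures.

8.8 minutes

t½ = ln 2 / k = 0.69315 / 0.0709 ≈ 9.7764 minutes.
Fraction remaining = 18.51/34.52 ≈ 0.53621.
n = log₂(34.52/18.51) = ln(1.8649)/ln 2 ≈ 0.89913 half-lives.
t = n × t½ = 0.89913 × 9.7764 ≈ 8.7902 minutes.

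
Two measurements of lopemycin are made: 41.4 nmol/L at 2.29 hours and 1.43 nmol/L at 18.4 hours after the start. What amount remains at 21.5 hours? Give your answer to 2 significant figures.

Over Δt = 18.4 − 2.29 = 16.11 hours, the level fell by a factor of 41.4/1.43 ≈ 28.951.
n = log₂(28.951) ≈ 4.8555 half-lives, so t½ = 16.11/4.8555 ≈ 3.3179 hours.
From t = 18.4 to t = 21.5: 1.43 × (1/2)^((21.5−18.4)/3.3179) ≈ 0.74829 nmol/L.

0.75 nmol/L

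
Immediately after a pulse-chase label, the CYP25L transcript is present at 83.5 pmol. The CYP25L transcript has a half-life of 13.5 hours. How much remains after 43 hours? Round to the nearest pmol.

Number of half-lives: n = 43/13.5 ≈ 3.1852.
Remaining = 83.5 × (1/2)^3.1852 = 83.5 × 0.10994 ≈ 9.1802 pmol.

9 pmol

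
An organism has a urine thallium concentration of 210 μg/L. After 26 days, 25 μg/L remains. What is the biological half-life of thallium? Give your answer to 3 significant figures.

A/A₀ = 25/210 ≈ 0.11905.
n = log₂(8.4) ≈ 3.0704 half-lives elapsed in 26 days.
t½ = 26/3.0704 ≈ 8.468 days.

8.47 days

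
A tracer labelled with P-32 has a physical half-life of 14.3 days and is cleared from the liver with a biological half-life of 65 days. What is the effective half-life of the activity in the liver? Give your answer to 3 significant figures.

1/t_eff = 1/t_phys + 1/t_biol = 1/14.3 + 1/65 = 0.085315 per day.
t_eff = 14.3 × 65 / (14.3 + 65) ≈ 11.721 days.

11.7 days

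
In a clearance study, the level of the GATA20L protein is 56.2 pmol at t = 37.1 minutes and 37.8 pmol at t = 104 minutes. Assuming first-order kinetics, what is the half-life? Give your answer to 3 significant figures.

117 minutes

Over Δt = 104 − 37.1 = 66.9 minutes, the level fell by a factor of 56.2/37.8 ≈ 1.4868.
n = log₂(1.4868) ≈ 0.57218 half-lives, so t½ = 66.9/0.57218 ≈ 116.92 minutes.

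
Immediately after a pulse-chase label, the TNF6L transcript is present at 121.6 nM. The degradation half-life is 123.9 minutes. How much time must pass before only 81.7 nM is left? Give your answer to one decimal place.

71.1 minutes

Fraction remaining = 81.7/121.6 ≈ 0.67188.
n = log₂(121.6/81.7) = ln(1.4884)/ln 2 ≈ 0.57374 half-lives.
t = n × t½ = 0.57374 × 123.9 ≈ 71.086 minutes.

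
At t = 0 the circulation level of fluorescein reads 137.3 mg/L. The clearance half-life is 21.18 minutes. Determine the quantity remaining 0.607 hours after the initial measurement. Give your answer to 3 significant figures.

Convert the elapsed time: 0.607 hours = 36.42 minutes.
Number of half-lives: n = 36.42/21.18 ≈ 1.7195.
Remaining = 137.3 × (1/2)^1.7195 = 137.3 × 0.30364 ≈ 41.69 mg/L.

41.7 mg/L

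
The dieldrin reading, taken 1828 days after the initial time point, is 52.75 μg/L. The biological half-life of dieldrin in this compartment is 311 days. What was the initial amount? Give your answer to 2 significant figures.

3100 μg/L

Number of half-lives elapsed: n = 1828/311 ≈ 5.8778.
A₀ = A × 2^n = 52.75 × 2^5.8778 = 52.75 × 58.803 ≈ 3101.8 μg/L.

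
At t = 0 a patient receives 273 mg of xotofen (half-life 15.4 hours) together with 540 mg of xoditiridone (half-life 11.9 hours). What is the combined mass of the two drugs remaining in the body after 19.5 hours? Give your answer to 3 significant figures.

xotofen: 273 × (1/2)^(19.5/15.4) = 273 × (1/2)^1.2662 ≈ 113.5 mg.
xoditiridone: 540 × (1/2)^(19.5/11.9) = 540 × (1/2)^1.6387 ≈ 173.42 mg.
Total = 113.5 + 173.42 ≈ 286.92 mg.

287 mg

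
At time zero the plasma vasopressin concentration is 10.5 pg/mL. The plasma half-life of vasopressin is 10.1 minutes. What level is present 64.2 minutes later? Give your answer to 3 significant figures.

Number of half-lives: n = 64.2/10.1 ≈ 6.3564.
Remaining = 10.5 × (1/2)^6.3564 = 10.5 × 0.012205 ≈ 0.12815 pg/mL.

0.128 pg/mL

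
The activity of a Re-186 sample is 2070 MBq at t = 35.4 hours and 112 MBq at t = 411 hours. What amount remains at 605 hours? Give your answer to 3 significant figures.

Over Δt = 411 − 35.4 = 375.6 hours, the level fell by a factor of 2070/112 ≈ 18.482.
n = log₂(18.482) ≈ 4.2081 half-lives, so t½ = 375.6/4.2081 ≈ 89.257 hours.
From t = 411 to t = 605: 112 × (1/2)^((605−411)/89.257) ≈ 24.827 MBq.

24.8 MBq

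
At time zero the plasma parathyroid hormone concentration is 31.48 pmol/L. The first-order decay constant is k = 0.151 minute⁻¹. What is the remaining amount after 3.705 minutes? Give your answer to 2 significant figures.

18 pmol/L

t½ = ln 2 / k = 0.69315 / 0.151 ≈ 4.5904 minutes.
Number of half-lives: n = 3.705/4.5904 ≈ 0.80712.
Remaining = 31.48 × (1/2)^0.80712 = 31.48 × 0.57152 ≈ 17.991 pmol/L.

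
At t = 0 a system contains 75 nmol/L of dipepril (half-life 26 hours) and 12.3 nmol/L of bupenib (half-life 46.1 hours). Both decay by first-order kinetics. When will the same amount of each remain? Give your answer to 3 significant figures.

156 hours

Set 75·(1/2)^(t/26) = 12.3·(1/2)^(t/46.1).
Taking log₂: log₂(75/12.3) = t·(1/26 − 1/46.1).
log₂(6.0976) = 2.6082; 1/26 − 1/46.1 = 0.01677.
t = 2.6082 / 0.01677 ≈ 155.53 hours.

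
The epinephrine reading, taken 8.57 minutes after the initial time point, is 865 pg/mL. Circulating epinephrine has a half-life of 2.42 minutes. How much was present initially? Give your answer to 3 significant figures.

10100 pg/mL

Number of half-lives elapsed: n = 8.57/2.42 ≈ 3.5413.
A₀ = A × 2^n = 865 × 2^3.5413 = 865 × 11.642 ≈ 10071 pg/mL.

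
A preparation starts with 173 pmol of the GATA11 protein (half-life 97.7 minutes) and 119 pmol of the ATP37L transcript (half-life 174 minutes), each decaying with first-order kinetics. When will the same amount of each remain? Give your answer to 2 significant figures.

Set 173·(1/2)^(t/97.7) = 119·(1/2)^(t/174).
Taking log₂: log₂(173/119) = t·(1/97.7 − 1/174).
log₂(1.4538) = 0.53981; 1/97.7 − 1/174 = 0.0044883.
t = 0.53981 / 0.0044883 ≈ 120.27 minutes.

120 minutes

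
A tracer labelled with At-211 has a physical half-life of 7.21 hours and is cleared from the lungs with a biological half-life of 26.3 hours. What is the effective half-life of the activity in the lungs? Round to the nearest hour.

6 hours

1/t_eff = 1/t_phys + 1/t_biol = 1/7.21 + 1/26.3 = 0.17672 per hour.
t_eff = 7.21 × 26.3 / (7.21 + 26.3) ≈ 5.6587 hours.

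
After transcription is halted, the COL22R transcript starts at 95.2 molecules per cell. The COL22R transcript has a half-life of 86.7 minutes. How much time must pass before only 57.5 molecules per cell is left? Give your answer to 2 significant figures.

63 minutes

Fraction remaining = 57.5/95.2 ≈ 0.60399.
n = log₂(95.2/57.5) = ln(1.6557)/ln 2 ≈ 0.7274 half-lives.
t = n × t½ = 0.7274 × 86.7 ≈ 63.066 minutes.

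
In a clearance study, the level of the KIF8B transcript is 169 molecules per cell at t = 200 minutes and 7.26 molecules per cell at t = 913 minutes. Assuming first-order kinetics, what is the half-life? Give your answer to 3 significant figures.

157 minutes

Over Δt = 913 − 200 = 713 minutes, the level fell by a factor of 169/7.26 ≈ 23.278.
n = log₂(23.278) ≈ 4.5409 half-lives, so t½ = 713/4.5409 ≈ 157.02 minutes.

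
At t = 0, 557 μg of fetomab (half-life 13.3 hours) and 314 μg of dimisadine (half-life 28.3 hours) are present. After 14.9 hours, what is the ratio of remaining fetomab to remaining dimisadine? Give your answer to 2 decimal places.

fetomab: 557 × (1/2)^(14.9/13.3) = 557 × (1/2)^1.1203 ≈ 256.22 μg.
dimisadine: 314 × (1/2)^(14.9/28.3) = 314 × (1/2)^0.5265 ≈ 217.99 μg.
Ratio ≈ 256.22 / 217.99 ≈ 1.1754.

1.18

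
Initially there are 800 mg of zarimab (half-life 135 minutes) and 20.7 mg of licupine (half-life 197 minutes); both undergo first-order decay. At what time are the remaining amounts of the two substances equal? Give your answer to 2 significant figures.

Set 800·(1/2)^(t/135) = 20.7·(1/2)^(t/197).
Taking log₂: log₂(800/20.7) = t·(1/135 − 1/197).
log₂(38.647) = 5.2723; 1/135 − 1/197 = 0.0023313.
t = 5.2723 / 0.0023313 ≈ 2261.6 minutes.

2300 minutes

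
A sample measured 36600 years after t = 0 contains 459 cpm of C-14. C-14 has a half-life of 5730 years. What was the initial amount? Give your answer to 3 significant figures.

38400 cpm

Number of half-lives elapsed: n = 36600/5730 ≈ 6.3874.
A₀ = A × 2^n = 459 × 2^6.3874 = 459 × 83.716 ≈ 38426 cpm.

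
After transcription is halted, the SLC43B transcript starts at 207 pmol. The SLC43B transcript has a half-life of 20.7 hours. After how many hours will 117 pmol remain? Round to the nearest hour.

Fraction remaining = 117/207 ≈ 0.56522.
n = log₂(207/117) = ln(1.7692)/ln 2 ≈ 0.82312 half-lives.
t = n × t½ = 0.82312 × 20.7 ≈ 17.039 hours.

17 hours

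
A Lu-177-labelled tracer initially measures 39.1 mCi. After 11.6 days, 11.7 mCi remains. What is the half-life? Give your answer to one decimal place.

A/A₀ = 11.7/39.1 ≈ 0.29923.
n = log₂(3.3419) ≈ 1.7407 half-lives elapsed in 11.6 days.
t½ = 11.6/1.7407 ≈ 6.6641 days.

6.7 days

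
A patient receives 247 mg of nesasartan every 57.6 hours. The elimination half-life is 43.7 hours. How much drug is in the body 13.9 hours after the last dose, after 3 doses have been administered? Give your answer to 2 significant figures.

The 3 doses were given 129.1, 71.5, 13.9 hours ago.
Total = 247·(1/2)^(129.1/43.7) + 247·(1/2)^(71.5/43.7) + 247·(1/2)^(13.9/43.7)
      = 31.87 + 79.463 + 198.13 ≈ 309.46 mg.

310 mg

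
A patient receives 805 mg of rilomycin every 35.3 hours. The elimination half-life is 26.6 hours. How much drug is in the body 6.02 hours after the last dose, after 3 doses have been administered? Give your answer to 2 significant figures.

The 3 doses were given 76.62, 41.32, 6.02 hours ago.
Total = 805·(1/2)^(76.62/26.6) + 805·(1/2)^(41.32/26.6) + 805·(1/2)^(6.02/26.6)
      = 109.32 + 274.27 + 688.13 ≈ 1071.7 mg.

1100 mg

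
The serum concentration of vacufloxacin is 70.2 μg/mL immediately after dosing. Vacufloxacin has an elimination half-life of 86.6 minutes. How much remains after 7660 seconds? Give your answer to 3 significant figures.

Convert the elapsed time: 7660 seconds = 127.667 minutes.
Number of half-lives: n = 127.667/86.6 ≈ 1.4742.
Remaining = 70.2 × (1/2)^1.4742 = 70.2 × 0.35993 ≈ 25.267 μg/mL.

25.3 μg/mL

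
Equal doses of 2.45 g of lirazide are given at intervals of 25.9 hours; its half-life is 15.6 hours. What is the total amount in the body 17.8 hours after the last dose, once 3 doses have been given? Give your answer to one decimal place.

The 3 doses were given 69.6, 43.7, 17.8 hours ago.
Total = 2.45·(1/2)^(69.6/15.6) + 2.45·(1/2)^(43.7/15.6) + 2.45·(1/2)^(17.8/15.6)
      = 0.1112 + 0.35148 + 1.1109 ≈ 1.5736 g.

1.6 g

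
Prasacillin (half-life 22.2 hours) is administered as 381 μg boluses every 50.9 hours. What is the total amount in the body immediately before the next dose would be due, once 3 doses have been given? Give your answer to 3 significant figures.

96.9 μg

The 3 doses were given 152.7, 101.8, 50.9 hours ago.
Total = 381·(1/2)^(152.7/22.2) + 381·(1/2)^(101.8/22.2) + 381·(1/2)^(50.9/22.2)
      = 3.2384 + 15.868 + 77.755 ≈ 96.861 μg.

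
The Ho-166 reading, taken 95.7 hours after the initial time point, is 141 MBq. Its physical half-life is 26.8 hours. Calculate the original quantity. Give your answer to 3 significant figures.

Number of half-lives elapsed: n = 95.7/26.8 ≈ 3.5709.
A₀ = A × 2^n = 141 × 2^3.5709 = 141 × 11.884 ≈ 1675.6 MBq.

1680 MBq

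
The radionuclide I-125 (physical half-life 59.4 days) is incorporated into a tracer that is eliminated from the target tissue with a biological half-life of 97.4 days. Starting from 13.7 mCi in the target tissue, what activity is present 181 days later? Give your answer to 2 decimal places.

1/t_eff = 1/t_phys + 1/t_biol = 1/59.4 + 1/97.4 = 0.027102 per day.
t_eff = 59.4 × 97.4 / (59.4 + 97.4) ≈ 36.898 days.
Remaining = 13.7 × (1/2)^(181/36.898) = 13.7 × (1/2)^4.9055 ≈ 0.45712 mCi.

0.46 mCi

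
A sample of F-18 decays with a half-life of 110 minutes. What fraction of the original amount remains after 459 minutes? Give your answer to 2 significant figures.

n = 459/110 ≈ 4.1727 half-lives.
Fraction remaining = (1/2)^4.1727 ≈ 0.055448.

0.055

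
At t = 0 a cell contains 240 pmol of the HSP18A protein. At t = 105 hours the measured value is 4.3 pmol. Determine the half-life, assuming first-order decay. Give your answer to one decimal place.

A/A₀ = 4.3/240 ≈ 0.017917.
n = log₂(55.814) ≈ 5.8026 half-lives elapsed in 105 hours.
t½ = 105/5.8026 ≈ 18.095 hours.

18.1 hours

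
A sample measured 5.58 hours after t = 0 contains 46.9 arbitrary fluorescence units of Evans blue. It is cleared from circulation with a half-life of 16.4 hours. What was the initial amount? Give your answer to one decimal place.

59.4 arbitrary fluorescence units

Number of half-lives elapsed: n = 5.58/16.4 ≈ 0.34024.
A₀ = A × 2^n = 46.9 × 2^0.34024 = 46.9 × 1.266 ≈ 59.374 arbitrary fluorescence units.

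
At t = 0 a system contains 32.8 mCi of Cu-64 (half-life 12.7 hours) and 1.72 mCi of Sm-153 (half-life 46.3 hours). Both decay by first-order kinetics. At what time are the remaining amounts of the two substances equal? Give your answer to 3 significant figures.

Set 32.8·(1/2)^(t/12.7) = 1.72·(1/2)^(t/46.3).
Taking log₂: log₂(32.8/1.72) = t·(1/12.7 − 1/46.3).
log₂(19.07) = 4.2532; 1/12.7 − 1/46.3 = 0.057142.
t = 4.2532 / 0.057142 ≈ 74.433 hours.

74.4 hours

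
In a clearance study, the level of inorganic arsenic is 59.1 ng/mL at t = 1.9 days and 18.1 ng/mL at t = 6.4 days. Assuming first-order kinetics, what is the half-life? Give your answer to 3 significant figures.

2.64 days

Over Δt = 6.4 − 1.9 = 4.5 days, the level fell by a factor of 59.1/18.1 ≈ 3.2652.
n = log₂(3.2652) ≈ 1.7072 half-lives, so t½ = 4.5/1.7072 ≈ 2.6359 days.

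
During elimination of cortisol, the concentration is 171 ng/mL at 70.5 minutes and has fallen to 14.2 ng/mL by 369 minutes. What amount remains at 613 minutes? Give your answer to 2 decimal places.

Over Δt = 369 − 70.5 = 298.5 minutes, the level fell by a factor of 171/14.2 ≈ 12.042.
n = log₂(12.042) ≈ 3.59 half-lives, so t½ = 298.5/3.59 ≈ 83.147 minutes.
From t = 369 to t = 613: 14.2 × (1/2)^((613−369)/83.147) ≈ 1.8574 ng/mL.

1.86 ng/mL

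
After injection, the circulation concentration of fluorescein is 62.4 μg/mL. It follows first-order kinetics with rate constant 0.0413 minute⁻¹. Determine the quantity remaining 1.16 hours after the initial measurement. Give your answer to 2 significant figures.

t½ = ln 2 / λ = 0.69315 / 0.0413 ≈ 16.783 minutes.
Convert the elapsed time: 1.16 hours = 69.6 minutes.
Number of half-lives: n = 69.6/16.783 ≈ 4.147.
Remaining = 62.4 × (1/2)^4.147 = 62.4 × 0.056445 ≈ 3.5222 μg/mL.

3.5 μg/mL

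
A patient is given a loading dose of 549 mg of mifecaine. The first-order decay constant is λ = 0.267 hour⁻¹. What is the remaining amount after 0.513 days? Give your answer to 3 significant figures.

20.5 mg

t½ = ln 2 / λ = 0.69315 / 0.267 ≈ 2.5961 hours.
Convert the elapsed time: 0.513 days = 12.312 hours.
Number of half-lives: n = 12.312/2.5961 ≈ 4.7426.
Remaining = 549 × (1/2)^4.7426 = 549 × 0.037354 ≈ 20.508 mg.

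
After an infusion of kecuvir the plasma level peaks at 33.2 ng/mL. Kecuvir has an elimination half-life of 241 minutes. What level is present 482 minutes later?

Elapsed time is 2 half-lives (482/241).
Each half-life halves the amount: 33.2 × (1/2)^2 = 33.2/4 = 8.3 ng/mL.

8.3 ng/mL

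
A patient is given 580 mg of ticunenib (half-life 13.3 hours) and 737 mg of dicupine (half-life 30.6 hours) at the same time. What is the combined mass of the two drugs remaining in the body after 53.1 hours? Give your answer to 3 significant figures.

ticunenib: 580 × (1/2)^(53.1/13.3) = 580 × (1/2)^3.9925 ≈ 36.439 mg.
dicupine: 737 × (1/2)^(53.1/30.6) = 737 × (1/2)^1.7353 ≈ 221.36 mg.
Total = 36.439 + 221.36 ≈ 257.8 mg.

258 mg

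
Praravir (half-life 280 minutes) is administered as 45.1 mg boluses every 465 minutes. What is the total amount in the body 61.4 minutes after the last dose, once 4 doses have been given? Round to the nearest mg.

56 mg

The 4 doses were given 1456.4, 991.4, 526.4, 61.4 minutes ago.
Total = 45.1·(1/2)^(1456.4/280) + 45.1·(1/2)^(991.4/280) + 45.1·(1/2)^(526.4/280) + 45.1·(1/2)^(61.4/280)
      = 1.2257 + 3.8754 + 12.253 + 38.74 ≈ 56.095 mg.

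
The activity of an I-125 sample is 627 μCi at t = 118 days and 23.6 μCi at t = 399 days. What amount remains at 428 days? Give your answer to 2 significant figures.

17 μCi

Over Δt = 399 − 118 = 281 days, the level fell by a factor of 627/23.6 ≈ 26.568.
n = log₂(26.568) ≈ 4.7316 half-lives, so t½ = 281/4.7316 ≈ 59.388 days.
From t = 399 to t = 428: 23.6 × (1/2)^((428−399)/59.388) ≈ 16.823 μCi.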